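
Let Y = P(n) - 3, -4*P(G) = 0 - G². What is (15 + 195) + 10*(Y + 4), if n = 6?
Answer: 310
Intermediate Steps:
P(G) = G²/4 (P(G) = -(0 - G²)/4 = -(-1)*G²/4 = G²/4)
Y = 6 (Y = (¼)*6² - 3 = (¼)*36 - 3 = 9 - 3 = 6)
(15 + 195) + 10*(Y + 4) = (15 + 195) + 10*(6 + 4) = 210 + 10*10 = 210 + 100 = 310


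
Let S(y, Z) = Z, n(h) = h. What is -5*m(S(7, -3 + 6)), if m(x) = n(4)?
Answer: -20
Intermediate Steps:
m(x) = 4
-5*m(S(7, -3 + 6)) = -5*4 = -20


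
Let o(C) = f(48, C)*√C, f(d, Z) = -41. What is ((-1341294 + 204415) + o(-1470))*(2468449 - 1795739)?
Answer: -764789872090 - 193067770*I*√30 ≈ -7.6479e+11 - 1.0575e+9*I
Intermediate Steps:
o(C) = -41*√C
((-1341294 + 204415) + o(-1470))*(2468449 - 1795739) = ((-1341294 + 204415) - 287*I*√30)*(2468449 - 1795739) = (-1136879 - 287*I*√30)*672710 = -764789872090 - 193067770*I*√30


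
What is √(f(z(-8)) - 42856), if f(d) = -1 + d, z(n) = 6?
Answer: I*√42851 ≈ 207.0*I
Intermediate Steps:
√(f(z(-8)) - 42856) = √((-1 + 6) - 42856) = √(5 - 42856) = √(-42851) = I*√42851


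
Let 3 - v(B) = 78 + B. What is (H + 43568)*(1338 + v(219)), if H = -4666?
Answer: 40613688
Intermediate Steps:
v(B) = -75 - B (v(B) = 3 - (78 + B) = 3 + (-78 - B) = -75 - B)
(H + 43568)*(1338 + v(219)) = (-4666 + 43568)*(1338 + (-75 - 1*219)) = 38902*(1338 + (-75 - 219)) = 38902*(1338 - 294) = 38902*1044 = 40613688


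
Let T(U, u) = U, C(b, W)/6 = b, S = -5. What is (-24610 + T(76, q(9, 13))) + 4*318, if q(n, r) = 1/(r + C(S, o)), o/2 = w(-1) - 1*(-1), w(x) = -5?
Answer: -23262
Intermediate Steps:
o = -8 (o = 2*(-5 - 1*(-1)) = 2*(-5 + 1) = 2*(-4) = -8)
C(b, W) = 6*b
q(n, r) = 1/(-30 + r) (q(n, r) = 1/(r + 6*(-5)) = 1/(r - 30) = 1/(-30 + r))
(-24610 + T(76, q(9, 13))) + 4*318 = (-24610 + 76) + 4*318 = -24534 + 1272 = -23262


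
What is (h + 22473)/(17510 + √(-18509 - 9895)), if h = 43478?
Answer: 577401005/153314252 - 197853*I*√789/153314252 ≈ 3.7661 - 0.036249*I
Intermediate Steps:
(h + 22473)/(17510 + √(-18509 - 9895)) = (43478 + 22473)/(17510 + √(-18509 - 9895)) = 65951/(17510 + √(-28404)) = 65951/(17510 + 6*I*√789)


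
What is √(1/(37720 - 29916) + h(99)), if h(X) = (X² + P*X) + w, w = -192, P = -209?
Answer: I*√168730141577/3902 ≈ 105.27*I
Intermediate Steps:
h(X) = -192 + X² - 209*X (h(X) = (X² - 209*X) - 192 = -192 + X² - 209*X)
√(1/(37720 - 29916) + h(99)) = √(1/(37720 - 29916) + (-192 + 99² - 209*99)) = √(1/7804 + (-192 + 9801 - 20691)) = √(1/7804 - 11082) = √(-86483927/7804) = I*√168730141577/3902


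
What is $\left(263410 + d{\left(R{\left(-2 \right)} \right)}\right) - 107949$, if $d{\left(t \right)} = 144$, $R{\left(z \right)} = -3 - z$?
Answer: $155605$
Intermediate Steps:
$\left(263410 + d{\left(R{\left(-2 \right)} \right)}\right) - 107949 = \left(263410 + 144\right) - 107949 = 263554 - 107949 = 155605$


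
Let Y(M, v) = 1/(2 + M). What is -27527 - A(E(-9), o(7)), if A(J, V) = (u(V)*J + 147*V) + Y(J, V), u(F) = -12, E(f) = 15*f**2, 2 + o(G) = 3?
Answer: -15935399/1217 ≈ -13094.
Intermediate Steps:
o(G) = 1 (o(G) = -2 + 3 = 1)
A(J, V) = 1/(2 + J) - 12*J + 147*V (A(J, V) = (-12*J + 147*V) + 1/(2 + J) = 1/(2 + J) - 12*J + 147*V)
-27527 - A(E(-9), o(7)) = -27527 - (1 + 3*(2 + 15*(-9)**2)*(-60*(-9)**2 + 49*1))/(2 + 15*(-9)**2) = -27527 - (1 + 3*(2 + 15*81)*(-60*81 + 49))/(2 + 15*81) = -27527 - (1 + 3*(2 + 1215)*(-4*1215 + 49))/(2 + 1215) = -27527 - (1 + 3*1217*(-4860 + 49))/1217 = -27527 - (1 + 3*1217*(-4811))/1217 = -27527 - (1 - 17564961)/1217 = -27527 - (-17564960)/1217 = -27527 - 1*(-17564960/1217) = -27527 + 17564960/1217 = -15935399/1217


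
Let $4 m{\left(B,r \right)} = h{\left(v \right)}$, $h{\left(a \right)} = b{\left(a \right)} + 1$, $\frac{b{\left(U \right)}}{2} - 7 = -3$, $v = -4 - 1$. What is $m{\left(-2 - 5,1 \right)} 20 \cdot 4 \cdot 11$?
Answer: $1980$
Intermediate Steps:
$v = -5$ ($v = -4 - 1 = -5$)
$b{\left(U \right)} = 8$ ($b{\left(U \right)} = 14 + 2 \left(-3\right) = 14 - 6 = 8$)
$h{\left(a \right)} = 9$ ($h{\left(a \right)} = 8 + 1 = 9$)
$m{\left(B,r \right)} = \frac{9}{4}$ ($m{\left(B,r \right)} = \frac{1}{4} \cdot 9 = \frac{9}{4}$)
$m{\left(-2 - 5,1 \right)} 20 \cdot 4 \cdot 11 = \frac{9}{4} \cdot 20 \cdot 4 \cdot 11 = 45 \cdot 44 = 1980$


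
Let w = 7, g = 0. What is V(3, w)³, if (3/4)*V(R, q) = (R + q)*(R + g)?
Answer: 64000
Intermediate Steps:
V(R, q) = 4*R*(R + q)/3 (V(R, q) = 4*((R + q)*(R + 0))/3 = 4*((R + q)*R)/3 = 4*(R*(R + q))/3 = 4*R*(R + q)/3)
V(3, w)³ = ((4/3)*3*(3 + 7))³ = ((4/3)*3*10)³ = 40³ = 64000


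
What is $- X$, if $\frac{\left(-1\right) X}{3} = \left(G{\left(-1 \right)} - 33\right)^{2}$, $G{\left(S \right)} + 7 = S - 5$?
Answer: $6348$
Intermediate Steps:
$G{\left(S \right)} = -12 + S$ ($G{\left(S \right)} = -7 + \left(S - 5\right) = -7 + \left(-5 + S\right) = -12 + S$)
$X = -6348$ ($X = - 3 \left(\left(-12 - 1\right) - 33\right)^{2} = - 3 \left(-13 - 33\right)^{2} = - 3 \left(-46\right)^{2} = \left(-3\right) 2116 = -6348$)
$- X = \left(-1\right) \left(-6348\right) = 6348$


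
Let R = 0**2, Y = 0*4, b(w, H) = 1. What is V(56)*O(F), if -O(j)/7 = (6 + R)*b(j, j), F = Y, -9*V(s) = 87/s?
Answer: 29/4 ≈ 7.2500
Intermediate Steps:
V(s) = -29/(3*s)
Y = 0
R = 0
F = 0
O(j) = -42 (O(j) = -7*(6 + 0) = -42)
V(56)*O(F) = -29/3/56*(-42) = -29/3*1/56*(-42) = -29/168*(-42) = 29/4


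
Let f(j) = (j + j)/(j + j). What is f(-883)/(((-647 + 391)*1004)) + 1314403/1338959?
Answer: 337831777713/344144598016 ≈ 0.98166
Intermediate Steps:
f(j) = 1 (f(j) = (2*j)/((2*j)) = (2*j)*(1/(2*j)) = 1)
f(-883)/(((-647 + 391)*1004)) + 1314403/1338959 = 1/((-647 + 391)*1004) + 1314403/1338959 = 1/(-256*1004) + 1314403*(1/1338959) = 1/(-257024) + 1314403/1338959 = 1*(-1/257024) + 1314403/1338959 = -1/257024 + 1314403/1338959 = 337831777713/344144598016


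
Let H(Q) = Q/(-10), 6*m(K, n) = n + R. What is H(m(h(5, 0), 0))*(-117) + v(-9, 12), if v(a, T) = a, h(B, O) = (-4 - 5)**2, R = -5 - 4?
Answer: -531/20 ≈ -26.550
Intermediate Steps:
R = -9
h(B, O) = 81 (h(B, O) = (-9)**2 = 81)
m(K, n) = -3/2 + n/6 (m(K, n) = (n - 9)/6 = (-9 + n)/6 = -3/2 + n/6)
H(Q) = -Q/10 (H(Q) = Q*(-1/10) = -Q/10)
H(m(h(5, 0), 0))*(-117) + v(-9, 12) = -(-3/2 + (1/6)*0)/10*(-117) - 9 = -(-3/2 + 0)/10*(-117) - 9 = -1/10*(-3/2)*(-117) - 9 = (3/20)*(-117) - 9 = -351/20 - 9 = -531/20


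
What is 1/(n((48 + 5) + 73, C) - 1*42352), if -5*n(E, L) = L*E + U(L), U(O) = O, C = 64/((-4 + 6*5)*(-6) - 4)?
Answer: -25/1058546 ≈ -2.3617e-5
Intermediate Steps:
C = -2/5 (C = 64/((-4 + 30)*(-6) - 4) = 64/(26*(-6) - 4) = 64/(-156 - 4) = 64/(-160) = 64*(-1/160) = -2/5 ≈ -0.40000)
n(E, L) = -L/5 - E*L/5 (n(E, L) = -(L*E + L)/5 = -(E*L + L)/5 = -(L + E*L)/5 = -L/5 - E*L/5)
1/(n((48 + 5) + 73, C) - 1*42352) = 1/((1/5)*(-2/5)*(-1 - ((48 + 5) + 73)) - 1*42352) = 1/((1/5)*(-2/5)*(-1 - (53 + 73)) - 42352) = 1/((1/5)*(-2/5)*(-1 - 1*126) - 42352) = 1/((1/5)*(-2/5)*(-1 - 126) - 42352) = 1/((1/5)*(-2/5)*(-127) - 42352) = 1/(254/25 - 42352) = 1/(-1058546/25) = -25/1058546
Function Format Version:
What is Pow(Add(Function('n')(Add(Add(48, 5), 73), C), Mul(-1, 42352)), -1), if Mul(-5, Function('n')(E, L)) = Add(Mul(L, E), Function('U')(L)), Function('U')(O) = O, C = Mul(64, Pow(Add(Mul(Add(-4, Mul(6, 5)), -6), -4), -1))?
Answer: Rational(-25, 1058546) ≈ -2.3617e-5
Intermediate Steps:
C = Rational(-2, 5) (C = Mul(64, Pow(Add(Mul(Add(-4, 30), -6), -4), -1)) = Mul(64, Pow(Add(Mul(26, -6), -4), -1)) = Mul(64, Pow(Add(-156, -4), -1)) = Mul(64, Pow(-160, -1)) = Mul(64, Rational(-1, 160)) = Rational(-2, 5) ≈ -0.40000)
Function('n')(E, L) = Add(Mul(Rational(-1, 5), L), Mul(Rational(-1, 5), E, L)) (Function('n')(E, L) = Mul(Rational(-1, 5), Add(Mul(L, E), L)) = Mul(Rational(-1, 5), Add(Mul(E, L), L)) = Mul(Rational(-1, 5), Add(L, Mul(E, L))) = Add(Mul(Rational(-1, 5), L), Mul(Rational(-1, 5), E, L)))
Pow(Add(Function('n')(Add(Add(48, 5), 73), C), Mul(-1, 42352)), -1) = Pow(Add(Mul(Rational(1, 5), Rational(-2, 5), Add(-1, Mul(-1, Add(Add(48, 5), 73)))), Mul(-1, 42352)), -1) = Pow(Add(Mul(Rational(1, 5), Rational(-2, 5), Add(-1, Mul(-1, Add(53, 73)))), -42352), -1) = Pow(Add(Mul(Rational(1, 5), Rational(-2, 5), Add(-1, Mul(-1, 126))), -42352), -1) = Pow(Add(Mul(Rational(1, 5), Rational(-2, 5), Add(-1, -126)), -42352), -1) = Pow(Add(Mul(Rational(1, 5), Rational(-2, 5), -127), -42352), -1) = Pow(Add(Rational(254, 25), -42352), -1) = Pow(Rational(-1058546, 25), -1) = Rational(-25, 1058546)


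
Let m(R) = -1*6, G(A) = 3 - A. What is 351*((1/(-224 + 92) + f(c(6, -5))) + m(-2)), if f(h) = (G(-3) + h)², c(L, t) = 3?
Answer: 1158183/44 ≈ 26322.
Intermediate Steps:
f(h) = (6 + h)² (f(h) = ((3 - 1*(-3)) + h)² = ((3 + 3) + h)² = (6 + h)²)
m(R) = -6
351*((1/(-224 + 92) + f(c(6, -5))) + m(-2)) = 351*((1/(-224 + 92) + (6 + 3)²) - 6) = 351*((1/(-132) + 9²) - 6) = 351*((-1/132 + 81) - 6) = 351*(10691/132 - 6) = 351*(9899/132) = 1158183/44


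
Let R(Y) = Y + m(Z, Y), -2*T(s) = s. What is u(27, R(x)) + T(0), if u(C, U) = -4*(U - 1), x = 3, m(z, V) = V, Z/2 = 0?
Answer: -20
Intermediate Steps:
Z = 0 (Z = 2*0 = 0)
T(s) = -s/2
R(Y) = 2*Y (R(Y) = Y + Y = 2*Y)
u(C, U) = 4 - 4*U (u(C, U) = -4*(-1 + U) = 4 - 4*U)
u(27, R(x)) + T(0) = (4 - 8*3) - ½*0 = (4 - 4*6) + 0 = (4 - 24) + 0 = -20 + 0 = -20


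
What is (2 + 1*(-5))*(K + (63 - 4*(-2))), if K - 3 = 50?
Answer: -372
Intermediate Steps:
K = 53 (K = 3 + 50 = 53)
(2 + 1*(-5))*(K + (63 - 4*(-2))) = (2 + 1*(-5))*(53 + (63 - 4*(-2))) = (2 - 5)*(53 + (63 + 8)) = -3*(53 + 71) = -3*124 = -372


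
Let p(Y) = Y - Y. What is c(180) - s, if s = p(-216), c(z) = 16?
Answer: 16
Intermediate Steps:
p(Y) = 0
s = 0
c(180) - s = 16 - 1*0 = 16 + 0 = 16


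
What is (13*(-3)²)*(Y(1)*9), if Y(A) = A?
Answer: 1053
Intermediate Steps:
(13*(-3)²)*(Y(1)*9) = (13*(-3)²)*(1*9) = (13*9)*9 = 117*9 = 1053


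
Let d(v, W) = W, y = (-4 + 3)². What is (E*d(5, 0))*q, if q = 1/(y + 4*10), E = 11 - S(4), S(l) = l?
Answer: 0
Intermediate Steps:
y = 1 (y = (-1)² = 1)
E = 7 (E = 11 - 1*4 = 11 - 4 = 7)
q = 1/41 (q = 1/(1 + 4*10) = 1/(1 + 40) = 1/41 ≈ 0.024390)
(E*d(5, 0))*q = (7*0)*(1/41) = 0*(1/41) = 0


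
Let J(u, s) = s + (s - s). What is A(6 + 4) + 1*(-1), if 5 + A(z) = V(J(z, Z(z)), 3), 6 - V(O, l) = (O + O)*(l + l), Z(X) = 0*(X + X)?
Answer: 0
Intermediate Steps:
Z(X) = 0 (Z(X) = 0*(2*X) = 0)
J(u, s) = s (J(u, s) = s + 0 = s)
V(O, l) = 6 - 4*O*l (V(O, l) = 6 - (O + O)*(l + l) = 6 - 2*O*2*l = 6 - 4*O*l)
A(z) = 1 (A(z) = -5 + (6 - 4*0*3) = -5 + (6 + 0) = -5 + 6 = 1)
A(6 + 4) + 1*(-1) = 1 + 1*(-1) = 1 - 1 = 0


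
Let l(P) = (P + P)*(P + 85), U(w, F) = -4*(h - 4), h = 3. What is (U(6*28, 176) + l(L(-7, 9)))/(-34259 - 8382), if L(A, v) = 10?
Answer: -1904/42641 ≈ -0.044652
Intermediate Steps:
U(w, F) = 4 (U(w, F) = -4*(3 - 4) = -4*(-1) = 4)
l(P) = 2*P*(85 + P) (l(P) = (2*P)*(85 + P) = 2*P*(85 + P))
(U(6*28, 176) + l(L(-7, 9)))/(-34259 - 8382) = (4 + 2*10*(85 + 10))/(-34259 - 8382) = (4 + 2*10*95)/(-42641) = (4 + 1900)*(-1/42641) = 1904*(-1/42641) = -1904/42641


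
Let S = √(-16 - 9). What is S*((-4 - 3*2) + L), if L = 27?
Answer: 85*I ≈ 85.0*I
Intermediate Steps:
S = 5*I (S = √(-25) = 5*I ≈ 5.0*I)
S*((-4 - 3*2) + L) = (5*I)*((-4 - 3*2) + 27) = (5*I)*((-4 - 6) + 27) = (5*I)*(-10 + 27) = (5*I)*17 = 85*I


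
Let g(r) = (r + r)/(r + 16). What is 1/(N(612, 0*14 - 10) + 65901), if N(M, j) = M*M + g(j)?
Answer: 3/1321325 ≈ 2.2704e-6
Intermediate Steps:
g(r) = 2*r/(16 + r) (g(r) = (2*r)/(16 + r) = 2*r/(16 + r))
N(M, j) = M**2 + 2*j/(16 + j) (N(M, j) = M*M + 2*j/(16 + j) = M**2 + 2*j/(16 + j))
1/(N(612, 0*14 - 10) + 65901) = 1/((2*(0*14 - 10) + 612**2*(16 + (0*14 - 10)))/(16 + (0*14 - 10)) + 65901) = 1/((2*(0 - 10) + 374544*(16 + (0 - 10)))/(16 + (0 - 10)) + 65901) = 1/((2*(-10) + 374544*(16 - 10))/(16 - 10) + 65901) = 1/((-20 + 374544*6)/6 + 65901) = 1/((-20 + 2247264)/6 + 65901) = 1/((1/6)*2247244 + 65901) = 1/(1123622/3 + 65901) = 1/(1321325/3) = 3/1321325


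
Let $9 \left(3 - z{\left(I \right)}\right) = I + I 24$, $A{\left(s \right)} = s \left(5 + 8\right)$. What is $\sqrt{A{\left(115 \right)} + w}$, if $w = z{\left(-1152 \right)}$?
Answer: $9 \sqrt{58} \approx 68.542$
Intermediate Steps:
$A{\left(s \right)} = 13 s$ ($A{\left(s \right)} = s 13 = 13 s$)
$z{\left(I \right)} = 3 - \frac{25 I}{9}$ ($z{\left(I \right)} = 3 - \frac{I + I 24}{9} = 3 - \frac{I + 24 I}{9} = 3 - \frac{25 I}{9}$)
$w = 3203$ ($w = 3 - -3200 = 3 + 3200 = 3203$)
$\sqrt{A{\left(115 \right)} + w} = \sqrt{13 \cdot 115 + 3203} = \sqrt{1495 + 3203} = \sqrt{4698} = 9 \sqrt{58}$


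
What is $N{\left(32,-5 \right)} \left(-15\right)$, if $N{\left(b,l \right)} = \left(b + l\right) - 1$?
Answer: $-390$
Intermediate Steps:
$N{\left(b,l \right)} = -1 + b + l$
$N{\left(32,-5 \right)} \left(-15\right) = \left(-1 + 32 - 5\right) \left(-15\right) = 26 \left(-15\right) = -390$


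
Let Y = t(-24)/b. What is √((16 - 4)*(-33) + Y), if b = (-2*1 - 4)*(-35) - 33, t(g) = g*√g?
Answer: 2*√(-344619 - 236*I*√6)/59 ≈ 0.01669 - 19.9*I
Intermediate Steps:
t(g) = g^(3/2)
b = 177 (b = (-2 - 4)*(-35) - 33 = -6*(-35) - 33 = 210 - 33 = 177)
Y = -16*I*√6/59 (Y = (-24)^(3/2)/177 = -48*I*√6*(1/177) = -16*I*√6/59 ≈ -0.66427*I)
√((16 - 4)*(-33) + Y) = √((16 - 4)*(-33) - 16*I*√6/59) = √(12*(-33) - 16*I*√6/59) = √(-396 - 16*I*√6/59)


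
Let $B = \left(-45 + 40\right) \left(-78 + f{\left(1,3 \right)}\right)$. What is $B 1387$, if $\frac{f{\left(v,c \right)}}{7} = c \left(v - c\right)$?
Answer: $832200$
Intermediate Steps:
$f{\left(v,c \right)} = 7 c \left(v - c\right)$
$B = 600$ ($B = \left(-45 + 40\right) \left(-78 + 7 \cdot 3 \left(1 - 3\right)\right) = - 5 \left(-78 + 7 \cdot 3 \left(1 - 3\right)\right) = - 5 \left(-78 + 7 \cdot 3 \left(-2\right)\right) = - 5 \left(-78 - 42\right) = \left(-5\right) \left(-120\right) = 600$)
$B 1387 = 600 \cdot 1387 = 832200$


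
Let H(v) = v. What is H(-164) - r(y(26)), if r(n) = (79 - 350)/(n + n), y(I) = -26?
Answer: -8799/52 ≈ -169.21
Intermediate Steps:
r(n) = -271/(2*n) (r(n) = -271*1/(2*n) = -271/(2*n))
H(-164) - r(y(26)) = -164 - (-271)/(2*(-26)) = -164 - (-271)*(-1)/(2*26) = -164 - 1*271/52 = -164 - 271/52 = -8799/52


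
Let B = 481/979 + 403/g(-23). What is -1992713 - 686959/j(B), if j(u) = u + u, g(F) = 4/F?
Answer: -198652727019/99697 ≈ -1.9926e+6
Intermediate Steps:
B = -9072427/3916 (B = 481/979 + 403/((4/(-23))) = 481*(1/979) + 403/((4*(-1/23))) = 481/979 + 403/(-4/23) = 481/979 + 403*(-23/4) = 481/979 - 9269/4 = -9072427/3916 ≈ -2316.8)
j(u) = 2*u
-1992713 - 686959/j(B) = -1992713 - 686959/(2*(-9072427/3916)) = -1992713 - 686959/(-9072427/1958) = -1992713 - 686959*(-1958/9072427) = -1992713 + 14780942/99697 = -198652727019/99697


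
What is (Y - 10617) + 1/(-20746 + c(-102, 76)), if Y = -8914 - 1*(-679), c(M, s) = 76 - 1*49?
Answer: -390594589/20719 ≈ -18852.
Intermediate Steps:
c(M, s) = 27 (c(M, s) = 76 - 49 = 27)
Y = -8235 (Y = -8914 + 679 = -8235)
(Y - 10617) + 1/(-20746 + c(-102, 76)) = (-8235 - 10617) + 1/(-20746 + 27) = -18852 + 1/(-20719) = -18852 - 1/20719 = -390594589/20719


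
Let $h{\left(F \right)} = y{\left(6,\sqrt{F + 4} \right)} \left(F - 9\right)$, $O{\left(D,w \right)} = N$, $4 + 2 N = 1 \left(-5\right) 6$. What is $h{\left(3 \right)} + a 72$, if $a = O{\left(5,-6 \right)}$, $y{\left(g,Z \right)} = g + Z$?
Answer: $-1260 - 6 \sqrt{7} \approx -1275.9$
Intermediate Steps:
$y{\left(g,Z \right)} = Z + g$
$N = -17$ ($N = -2 + \frac{1 \left(-5\right) 6}{2} = -2 + \frac{\left(-5\right) 6}{2} = -2 + \frac{1}{2} \left(-30\right) = -2 - 15 = -17$)
$O{\left(D,w \right)} = -17$
$a = -17$
$h{\left(F \right)} = \left(-9 + F\right) \left(6 + \sqrt{4 + F}\right)$ ($h{\left(F \right)} = \left(\sqrt{F + 4} + 6\right) \left(F - 9\right) = \left(\sqrt{4 + F} + 6\right) \left(-9 + F\right) = \left(6 + \sqrt{4 + F}\right) \left(-9 + F\right) = \left(-9 + F\right) \left(6 + \sqrt{4 + F}\right)$)
$h{\left(3 \right)} + a 72 = \left(-9 + 3\right) \left(6 + \sqrt{4 + 3}\right) - 1224 = - 6 \left(6 + \sqrt{7}\right) - 1224 = \left(-36 - 6 \sqrt{7}\right) - 1224 = -1260 - 6 \sqrt{7}$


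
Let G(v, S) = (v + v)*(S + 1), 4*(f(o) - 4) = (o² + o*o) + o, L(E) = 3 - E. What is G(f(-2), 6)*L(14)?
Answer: -847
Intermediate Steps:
f(o) = 4 + o²/2 + o/4 (f(o) = 4 + ((o² + o*o) + o)/4 = 4 + ((o² + o²) + o)/4 = 4 + (2*o² + o)/4 = 4 + (o + 2*o²)/4 = 4 + (o²/2 + o/4) = 4 + o²/2 + o/4)
G(v, S) = 2*v*(1 + S) (G(v, S) = (2*v)*(1 + S) = 2*v*(1 + S))
G(f(-2), 6)*L(14) = (2*(4 + (½)*(-2)² + (¼)*(-2))*(1 + 6))*(3 - 1*14) = (2*(4 + (½)*4 - ½)*7)*(3 - 14) = (2*(4 + 2 - ½)*7)*(-11) = (2*(11/2)*7)*(-11) = 77*(-11) = -847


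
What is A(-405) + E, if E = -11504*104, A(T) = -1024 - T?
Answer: -1197035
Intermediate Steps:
E = -1196416
A(-405) + E = (-1024 - 1*(-405)) - 1196416 = (-1024 + 405) - 1196416 = -619 - 1196416 = -1197035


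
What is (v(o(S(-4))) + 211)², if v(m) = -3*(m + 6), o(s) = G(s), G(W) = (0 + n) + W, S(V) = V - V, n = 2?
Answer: 34969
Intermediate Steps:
S(V) = 0
G(W) = 2 + W (G(W) = (0 + 2) + W = 2 + W)
o(s) = 2 + s
v(m) = -18 - 3*m (v(m) = -3*(6 + m) = -18 - 3*m)
(v(o(S(-4))) + 211)² = ((-18 - 3*(2 + 0)) + 211)² = ((-18 - 3*2) + 211)² = ((-18 - 6) + 211)² = (-24 + 211)² = 187² = 34969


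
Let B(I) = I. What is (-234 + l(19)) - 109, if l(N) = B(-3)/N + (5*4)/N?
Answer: -6500/19 ≈ -342.11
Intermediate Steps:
l(N) = 17/N (l(N) = -3/N + (5*4)/N = -3/N + 20/N = 17/N)
(-234 + l(19)) - 109 = (-234 + 17/19) - 109 = -4429/19 - 109 = -6500/19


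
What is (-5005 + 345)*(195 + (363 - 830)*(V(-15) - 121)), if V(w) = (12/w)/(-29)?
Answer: -7660967304/29 ≈ -2.6417e+8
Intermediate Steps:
V(w) = -12/(29*w) (V(w) = (12/w)*(-1/29) = -12/(29*w))
(-5005 + 345)*(195 + (363 - 830)*(V(-15) - 121)) = (-5005 + 345)*(195 + (363 - 830)*(-12/29/(-15) - 121)) = -4660*(195 - 467*(-12/29*(-1/15) - 121)) = -4660*(195 - 467*(4/145 - 121)) = -4660*(195 - 467*(-17541/145)) = -4660*(195 + 8191647/145) = -4660*8219922/145 = -7660967304/29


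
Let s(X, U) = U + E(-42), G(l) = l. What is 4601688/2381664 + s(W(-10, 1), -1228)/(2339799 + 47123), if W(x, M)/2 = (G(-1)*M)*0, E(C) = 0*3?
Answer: 228769700853/118434295796 ≈ 1.9316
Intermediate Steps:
E(C) = 0
W(x, M) = 0 (W(x, M) = 2*(-M*0) = 2*0 = 0)
s(X, U) = U (s(X, U) = U + 0 = U)
4601688/2381664 + s(W(-10, 1), -1228)/(2339799 + 47123) = 4601688/2381664 - 1228/(2339799 + 47123) = 4601688*(1/2381664) - 1228/2386922 = 191737/99236 - 1228*1/2386922 = 191737/99236 - 614/1193461 = 228769700853/118434295796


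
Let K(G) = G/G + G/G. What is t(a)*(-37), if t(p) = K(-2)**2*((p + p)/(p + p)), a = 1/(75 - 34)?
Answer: -148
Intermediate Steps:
K(G) = 2 (K(G) = 1 + 1 = 2)
a = 1/41 ≈ 0.024390
t(p) = 4 (t(p) = 2**2*((p + p)/(p + p)) = 4*((2*p)/((2*p))) = 4*((2*p)*(1/(2*p))) = 4*1 = 4)
t(a)*(-37) = 4*(-37) = -148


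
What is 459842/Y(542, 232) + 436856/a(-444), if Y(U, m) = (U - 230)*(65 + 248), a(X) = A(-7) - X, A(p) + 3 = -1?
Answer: 2678996251/2685540 ≈ 997.56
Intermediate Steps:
A(p) = -4 (A(p) = -3 - 1 = -4)
a(X) = -4 - X
Y(U, m) = -71990 + 313*U (Y(U, m) = (-230 + U)*313 = -71990 + 313*U)
459842/Y(542, 232) + 436856/a(-444) = 459842/(-71990 + 313*542) + 436856/(-4 - 1*(-444)) = 459842/(-71990 + 169646) + 436856/(-4 + 444) = 459842/97656 + 436856/440 = 459842*(1/97656) + 436856*(1/440) = 229921/48828 + 54607/55 = 2678996251/2685540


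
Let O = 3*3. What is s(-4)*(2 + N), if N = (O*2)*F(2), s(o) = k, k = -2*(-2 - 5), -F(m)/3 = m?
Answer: -1484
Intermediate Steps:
F(m) = -3*m
k = 14 (k = -2*(-7) = 14)
s(o) = 14
O = 9
N = -108 (N = (9*2)*(-3*2) = 18*(-6) = -108)
s(-4)*(2 + N) = 14*(2 - 108) = 14*(-106) = -1484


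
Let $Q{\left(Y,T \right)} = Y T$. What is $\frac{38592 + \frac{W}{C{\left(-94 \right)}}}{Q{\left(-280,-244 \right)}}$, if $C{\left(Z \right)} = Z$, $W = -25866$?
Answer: $\frac{1826757}{3211040} \approx 0.5689$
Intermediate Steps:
$Q{\left(Y,T \right)} = T Y$
$\frac{38592 + \frac{W}{C{\left(-94 \right)}}}{Q{\left(-280,-244 \right)}} = \frac{38592 - \frac{25866}{-94}}{\left(-244\right) \left(-280\right)} = \frac{38592 - - \frac{12933}{47}}{68320} = \left(38592 + \frac{12933}{47}\right) \frac{1}{68320} = \frac{1826757}{47} \cdot \frac{1}{68320} = \frac{1826757}{3211040}$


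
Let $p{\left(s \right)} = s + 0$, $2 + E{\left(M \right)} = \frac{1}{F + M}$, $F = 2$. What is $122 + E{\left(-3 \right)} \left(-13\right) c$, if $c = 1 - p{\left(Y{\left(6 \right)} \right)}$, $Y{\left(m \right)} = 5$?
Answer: $-34$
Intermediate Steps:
$E{\left(M \right)} = -2 + \frac{1}{2 + M}$
$p{\left(s \right)} = s$
$c = -4$ ($c = 1 - 5 = -4$)
$122 + E{\left(-3 \right)} \left(-13\right) c = 122 + \frac{-3 - -6}{2 - 3} \left(-13\right) \left(-4\right) = 122 + \frac{-3 + 6}{-1} \left(-13\right) \left(-4\right) = 122 + \left(-1\right) 3 \left(-13\right) \left(-4\right) = 122 + \left(-3\right) \left(-13\right) \left(-4\right) = 122 + 39 \left(-4\right) = 122 - 156 = -34$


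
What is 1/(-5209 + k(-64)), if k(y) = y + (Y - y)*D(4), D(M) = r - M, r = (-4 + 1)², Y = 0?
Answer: -1/4953 ≈ -0.00020190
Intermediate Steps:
r = 9 (r = (-3)² = 9)
D(M) = 9 - M
k(y) = -4*y (k(y) = y + (0 - y)*(9 - 1*4) = y + (-y)*(9 - 4) = y - y*5 = y - 5*y = -4*y)
1/(-5209 + k(-64)) = 1/(-5209 - 4*(-64)) = 1/(-5209 + 256) = 1/(-4953) = -1/4953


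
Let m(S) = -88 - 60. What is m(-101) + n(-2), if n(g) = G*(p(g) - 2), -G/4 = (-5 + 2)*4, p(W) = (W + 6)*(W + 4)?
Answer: 140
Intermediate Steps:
p(W) = (4 + W)*(6 + W) (p(W) = (6 + W)*(4 + W) = (4 + W)*(6 + W))
G = 48 (G = -4*(-5 + 2)*4 = -(-12)*4 = -4*(-12) = 48)
m(S) = -148
n(g) = 1056 + 48*g² + 480*g (n(g) = 48*((24 + g² + 10*g) - 2) = 48*(22 + g² + 10*g) = 1056 + 48*g² + 480*g)
m(-101) + n(-2) = -148 + (1056 + 48*(-2)² + 480*(-2)) = -148 + (1056 + 48*4 - 960) = -148 + (1056 + 192 - 960) = -148 + 288 = 140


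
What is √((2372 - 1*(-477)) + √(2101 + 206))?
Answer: √(2849 + √2307) ≈ 53.824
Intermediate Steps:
√((2372 - 1*(-477)) + √(2101 + 206)) = √((2372 + 477) + √2307) = √(2849 + √2307)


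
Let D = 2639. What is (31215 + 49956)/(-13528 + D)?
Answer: -81171/10889 ≈ -7.4544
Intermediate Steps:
(31215 + 49956)/(-13528 + D) = (31215 + 49956)/(-13528 + 2639) = 81171/(-10889) = 81171*(-1/10889) = -81171/10889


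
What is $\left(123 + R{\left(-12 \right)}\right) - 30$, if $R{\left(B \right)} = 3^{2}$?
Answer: $102$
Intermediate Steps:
$R{\left(B \right)} = 9$
$\left(123 + R{\left(-12 \right)}\right) - 30 = \left(123 + 9\right) - 30 = 132 - 30 = 102$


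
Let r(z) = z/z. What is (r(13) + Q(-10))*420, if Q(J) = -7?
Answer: -2520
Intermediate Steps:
r(z) = 1
(r(13) + Q(-10))*420 = (1 - 7)*420 = -6*420 = -2520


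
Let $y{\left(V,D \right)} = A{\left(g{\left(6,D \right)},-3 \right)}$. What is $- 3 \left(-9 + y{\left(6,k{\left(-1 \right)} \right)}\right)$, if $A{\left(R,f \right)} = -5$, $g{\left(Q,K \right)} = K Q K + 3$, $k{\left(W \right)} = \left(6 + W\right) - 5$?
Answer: $42$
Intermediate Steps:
$k{\left(W \right)} = 1 + W$
$g{\left(Q,K \right)} = 3 + Q K^{2}$ ($g{\left(Q,K \right)} = Q K^{2} + 3 = 3 + Q K^{2}$)
$y{\left(V,D \right)} = -5$
$- 3 \left(-9 + y{\left(6,k{\left(-1 \right)} \right)}\right) = - 3 \left(-9 - 5\right) = \left(-3\right) \left(-14\right) = 42$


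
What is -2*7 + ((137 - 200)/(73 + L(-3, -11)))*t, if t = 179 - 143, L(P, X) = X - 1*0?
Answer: -1568/31 ≈ -50.581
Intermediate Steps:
L(P, X) = X (L(P, X) = X + 0 = X)
t = 36
-2*7 + ((137 - 200)/(73 + L(-3, -11)))*t = -2*7 + ((137 - 200)/(73 - 11))*36 = -14 - 63/62*36 = -14 - 1134/31 = -1568/31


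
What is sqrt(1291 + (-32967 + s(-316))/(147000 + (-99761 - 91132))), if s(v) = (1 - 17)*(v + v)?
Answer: sqrt(276470877686)/14631 ≈ 35.938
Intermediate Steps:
s(v) = -32*v
sqrt(1291 + (-32967 + s(-316))/(147000 + (-99761 - 91132))) = sqrt(1291 + (-32967 - 32*(-316))/(147000 + (-99761 - 91132))) = sqrt(1291 + (-32967 + 10112)/(147000 - 190893)) = sqrt(1291 - 22855/(-43893)) = sqrt(1291 - 22855*(-1/43893)) = sqrt(1291 + 22855/43893) = sqrt(56688718/43893) = sqrt(276470877686)/14631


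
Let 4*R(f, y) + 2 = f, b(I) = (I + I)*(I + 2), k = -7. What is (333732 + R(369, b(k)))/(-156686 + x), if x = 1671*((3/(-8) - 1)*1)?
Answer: -2670590/1271869 ≈ -2.0997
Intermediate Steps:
b(I) = 2*I*(2 + I) (b(I) = (2*I)*(2 + I) = 2*I*(2 + I))
R(f, y) = -½ + f/4
x = -18381/8 (x = 1671*((3*(-⅛) - 1)*1) = 1671*((-3/8 - 1)*1) = 1671*(-11/8*1) = 1671*(-11/8) = -18381/8 ≈ -2297.6)
(333732 + R(369, b(k)))/(-156686 + x) = (333732 + (-½ + (¼)*369))/(-156686 - 18381/8) = (333732 + (-½ + 369/4))/(-1271869/8) = (333732 + 367/4)*(-8/1271869) = (1335295/4)*(-8/1271869) = -2670590/1271869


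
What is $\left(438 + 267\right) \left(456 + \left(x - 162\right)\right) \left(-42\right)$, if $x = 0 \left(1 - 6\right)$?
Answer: $-8705340$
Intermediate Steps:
$x = 0$ ($x = 0 \left(-5\right) = 0$)
$\left(438 + 267\right) \left(456 + \left(x - 162\right)\right) \left(-42\right) = \left(438 + 267\right) \left(456 + \left(0 - 162\right)\right) \left(-42\right) = 705 \left(456 - 162\right) \left(-42\right) = 705 \cdot 294 \left(-42\right) = 207270 \left(-42\right) = -8705340$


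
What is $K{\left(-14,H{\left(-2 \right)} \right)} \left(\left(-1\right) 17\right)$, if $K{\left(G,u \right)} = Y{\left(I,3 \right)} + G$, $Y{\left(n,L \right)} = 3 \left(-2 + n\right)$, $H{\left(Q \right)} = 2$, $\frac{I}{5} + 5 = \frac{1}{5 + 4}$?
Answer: $\frac{4760}{3} \approx 1586.7$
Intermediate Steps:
$I = - \frac{220}{9}$ ($I = -25 + \frac{5}{5 + 4} = -25 + \frac{5}{9} = - \frac{220}{9} \approx -24.444$)
$Y{\left(n,L \right)} = -6 + 3 n$
$K{\left(G,u \right)} = - \frac{238}{3} + G$ ($K{\left(G,u \right)} = \left(-6 + 3 \left(- \frac{220}{9}\right)\right) + G = \left(-6 - \frac{220}{3}\right) + G = - \frac{238}{3} + G$)
$K{\left(-14,H{\left(-2 \right)} \right)} \left(\left(-1\right) 17\right) = \left(- \frac{238}{3} - 14\right) \left(\left(-1\right) 17\right) = \left(- \frac{280}{3}\right) \left(-17\right) = \frac{4760}{3}$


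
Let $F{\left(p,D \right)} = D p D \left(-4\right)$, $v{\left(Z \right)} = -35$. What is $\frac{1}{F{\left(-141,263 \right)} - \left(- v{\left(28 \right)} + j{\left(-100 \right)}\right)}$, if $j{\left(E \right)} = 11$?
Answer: $\frac{1}{39011270} \approx 2.5634 \cdot 10^{-8}$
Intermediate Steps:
$F{\left(p,D \right)} = - 4 p D^{2}$ ($F{\left(p,D \right)} = D D p \left(-4\right) = p D^{2} \left(-4\right) = - 4 p D^{2}$)
$\frac{1}{F{\left(-141,263 \right)} - \left(- v{\left(28 \right)} + j{\left(-100 \right)}\right)} = \frac{1}{\left(-4\right) \left(-141\right) 263^{2} - 46} = \frac{1}{\left(-4\right) \left(-141\right) 69169 - 46} = \frac{1}{39011316 - 46} = \frac{1}{39011270}$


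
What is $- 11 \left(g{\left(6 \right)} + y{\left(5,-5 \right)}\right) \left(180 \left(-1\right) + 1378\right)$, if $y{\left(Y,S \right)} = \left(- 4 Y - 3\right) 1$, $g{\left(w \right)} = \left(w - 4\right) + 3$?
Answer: $237204$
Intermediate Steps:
$g{\left(w \right)} = -1 + w$ ($g{\left(w \right)} = \left(-4 + w\right) + 3 = -1 + w$)
$y{\left(Y,S \right)} = -3 - 4 Y$ ($y{\left(Y,S \right)} = \left(-3 - 4 Y\right) 1 = -3 - 4 Y$)
$- 11 \left(g{\left(6 \right)} + y{\left(5,-5 \right)}\right) \left(180 \left(-1\right) + 1378\right) = - 11 \left(\left(-1 + 6\right) - 23\right) \left(180 \left(-1\right) + 1378\right) = - 11 \left(5 - 23\right) \left(-180 + 1378\right) = - 11 \left(5 - 23\right) 1198 = \left(-11\right) \left(-18\right) 1198 = 198 \cdot 1198 = 237204$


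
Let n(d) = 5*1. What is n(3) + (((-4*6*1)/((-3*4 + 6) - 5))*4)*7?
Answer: 727/11 ≈ 66.091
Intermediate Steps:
n(d) = 5
n(3) + (((-4*6*1)/((-3*4 + 6) - 5))*4)*7 = 5 + (((-4*6*1)/((-3*4 + 6) - 5))*4)*7 = 5 + (((-24*1)/((-12 + 6) - 5))*4)*7 = 5 + ((-24/(-6 - 5))*4)*7 = 5 + ((-24/(-11))*4)*7 = 5 + (-1/11*(-24)*4)*7 = 5 + ((24/11)*4)*7 = 5 + (96/11)*7 = 5 + 672/11 = 727/11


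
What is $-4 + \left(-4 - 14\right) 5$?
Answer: $-94$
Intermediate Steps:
$-4 + \left(-4 - 14\right) 5 = -4 - 90 = -94$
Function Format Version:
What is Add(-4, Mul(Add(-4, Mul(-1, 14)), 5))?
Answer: -94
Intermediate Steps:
Add(-4, Mul(Add(-4, Mul(-1, 14)), 5)) = Add(-4, Mul(Add(-4, -14), 5)) = Add(-4, Mul(-18, 5)) = Add(-4, -90) = -94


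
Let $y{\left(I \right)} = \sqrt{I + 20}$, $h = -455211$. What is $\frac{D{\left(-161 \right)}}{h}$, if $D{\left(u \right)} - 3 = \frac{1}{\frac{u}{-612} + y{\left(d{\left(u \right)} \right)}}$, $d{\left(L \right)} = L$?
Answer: $\frac{- 612 \sqrt{141} + 365 i}{151737 \left(- 161 i + 612 \sqrt{141}\right)} \approx -6.5944 \cdot 10^{-6} + 1.8491 \cdot 10^{-7} i$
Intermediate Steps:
$y{\left(I \right)} = \sqrt{20 + I}$
$D{\left(u \right)} = 3 + \frac{1}{\sqrt{20 + u} - \frac{u}{612}}$ ($D{\left(u \right)} = 3 + \frac{1}{\frac{u}{-612} + \sqrt{20 + u}} = 3 + \frac{1}{u \left(- \frac{1}{612}\right) + \sqrt{20 + u}} = 3 + \frac{1}{- \frac{u}{612} + \sqrt{20 + u}} = 3 + \frac{1}{\sqrt{20 + u} - \frac{u}{612}}$)
$\frac{D{\left(-161 \right)}}{h} = \frac{3 \frac{1}{-161 - 612 \sqrt{20 - 161}} \left(-204 - 161 - 612 \sqrt{20 - 161}\right)}{-455211} = \frac{3 \left(-204 - 161 - 612 \sqrt{-141}\right)}{-161 - 612 \sqrt{-141}} \left(- \frac{1}{455211}\right) = \frac{3 \left(-204 - 161 - 612 i \sqrt{141}\right)}{-161 - 612 i \sqrt{141}} \left(- \frac{1}{455211}\right) = \frac{3 \left(-365 - 612 i \sqrt{141}\right)}{-161 - 612 i \sqrt{141}} \left(- \frac{1}{455211}\right) = - \frac{-365 - 612 i \sqrt{141}}{151737 \left(-161 - 612 i \sqrt{141}\right)}$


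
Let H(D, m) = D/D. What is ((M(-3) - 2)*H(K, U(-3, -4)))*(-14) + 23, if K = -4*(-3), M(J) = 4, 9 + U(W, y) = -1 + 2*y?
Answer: -5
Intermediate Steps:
U(W, y) = -10 + 2*y (U(W, y) = -9 + (-1 + 2*y) = -10 + 2*y)
K = 12
H(D, m) = 1
((M(-3) - 2)*H(K, U(-3, -4)))*(-14) + 23 = ((4 - 2)*1)*(-14) + 23 = (2*1)*(-14) + 23 = 2*(-14) + 23 = -28 + 23 = -5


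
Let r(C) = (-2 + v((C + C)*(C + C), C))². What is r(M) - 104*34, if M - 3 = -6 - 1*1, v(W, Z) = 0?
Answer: -3532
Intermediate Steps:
M = -4 (M = 3 + (-6 - 1*1) = 3 + (-6 - 1) = 3 - 7 = -4)
r(C) = 4 (r(C) = (-2 + 0)² = (-2)² = 4)
r(M) - 104*34 = 4 - 104*34 = 4 - 3536 = -3532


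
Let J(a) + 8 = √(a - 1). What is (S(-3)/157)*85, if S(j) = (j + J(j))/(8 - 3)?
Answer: -187/157 + 34*I/157 ≈ -1.1911 + 0.21656*I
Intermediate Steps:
J(a) = -8 + √(-1 + a) (J(a) = -8 + √(a - 1) = -8 + √(-1 + a))
S(j) = -8/5 + j/5 + √(-1 + j)/5 (S(j) = (j + (-8 + √(-1 + j)))/(8 - 3) = (-8 + j + √(-1 + j))/5 = (-8 + j + √(-1 + j))*(⅕) = -8/5 + j/5 + √(-1 + j)/5)
(S(-3)/157)*85 = ((-8/5 + (⅕)*(-3) + √(-1 - 3)/5)/157)*85 = ((-8/5 - ⅗ + √(-4)/5)/157)*85 = ((-8/5 - ⅗ + (2*I)/5)/157)*85 = ((-8/5 - ⅗ + 2*I/5)/157)*85 = ((-11/5 + 2*I/5)/157)*85 = (-11/785 + 2*I/785)*85 = -187/157 + 34*I/157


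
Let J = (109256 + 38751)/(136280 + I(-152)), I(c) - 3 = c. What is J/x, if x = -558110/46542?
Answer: -1148090299/12662678735 ≈ -0.090667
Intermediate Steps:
I(c) = 3 + c
x = -279055/23271 (x = -558110*1/46542 = -279055/23271 ≈ -11.992)
J = 148007/136131 (J = (109256 + 38751)/(136280 + (3 - 152)) = 148007/(136280 - 149) = 148007/136131 ≈ 1.0872)
J/x = 148007/(136131*(-279055/23271)) = (148007/136131)*(-23271/279055) = -1148090299/12662678735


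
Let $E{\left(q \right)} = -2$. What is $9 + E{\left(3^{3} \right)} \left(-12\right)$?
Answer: $33$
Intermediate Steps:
$9 + E{\left(3^{3} \right)} \left(-12\right) = 9 - -24 = 9 + 24 = 33$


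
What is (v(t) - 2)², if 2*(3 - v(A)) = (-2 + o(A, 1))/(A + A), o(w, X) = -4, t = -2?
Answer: 1/16 ≈ 0.062500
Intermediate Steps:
v(A) = 3 + 3/(2*A) (v(A) = 3 - (-2 - 4)/(2*(A + A)) = 3 - (-3)/(2*A) = 3 + 3/(2*A))
(v(t) - 2)² = ((3 + (3/2)/(-2)) - 2)² = ((3 + (3/2)*(-½)) - 2)² = ((3 - ¾) - 2)² = (9/4 - 2)² = (¼)² = 1/16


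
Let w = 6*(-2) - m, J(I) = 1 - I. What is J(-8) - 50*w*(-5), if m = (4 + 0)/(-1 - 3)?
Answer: -2741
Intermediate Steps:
m = -1 (m = 4/(-4) = 4*(-¼) = -1)
w = -11 (w = 6*(-2) - 1*(-1) = -12 + 1 = -11)
J(-8) - 50*w*(-5) = (1 - 1*(-8)) - (-550)*(-5) = (1 + 8) - 50*55 = 9 - 2750 = -2741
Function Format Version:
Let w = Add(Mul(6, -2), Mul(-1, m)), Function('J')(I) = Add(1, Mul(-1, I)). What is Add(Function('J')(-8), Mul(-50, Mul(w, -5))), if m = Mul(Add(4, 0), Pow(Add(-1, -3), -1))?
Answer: -2741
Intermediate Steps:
m = -1 (m = Mul(4, Pow(-4, -1)) = Mul(4, Rational(-1, 4)) = -1)
w = -11 (w = Add(Mul(6, -2), Mul(-1, -1)) = Add(-12, 1) = -11)
Add(Function('J')(-8), Mul(-50, Mul(w, -5))) = Add(Add(1, Mul(-1, -8)), Mul(-50, Mul(-11, -5))) = Add(Add(1, 8), Mul(-50, 55)) = Add(9, -2750) = -2741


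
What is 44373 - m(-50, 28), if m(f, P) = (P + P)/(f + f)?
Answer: 1109339/25 ≈ 44374.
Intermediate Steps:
m(f, P) = P/f (m(f, P) = (2*P)/((2*f)) = (2*P)*(1/(2*f)) = P/f)
44373 - m(-50, 28) = 44373 - 28/(-50) = 44373 - 28*(-1)/50 = 44373 - 1*(-14/25) = 44373 + 14/25 = 1109339/25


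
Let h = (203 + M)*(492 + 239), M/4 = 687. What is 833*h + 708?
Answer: 1796932481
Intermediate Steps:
M = 2748 (M = 4*687 = 2748)
h = 2157181 (h = (203 + 2748)*(492 + 239) = 2951*731 = 2157181)
833*h + 708 = 833*2157181 + 708 = 1796931773 + 708 = 1796932481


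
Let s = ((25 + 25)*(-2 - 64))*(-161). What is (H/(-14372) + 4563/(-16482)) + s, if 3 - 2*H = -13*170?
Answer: 41951296799477/78959768 ≈ 5.3130e+5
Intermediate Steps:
H = 2213/2 (H = 3/2 - (-13)*170/2 = 3/2 - ½*(-2210) = 3/2 + 1105 = 2213/2 ≈ 1106.5)
s = 531300 (s = (50*(-66))*(-161) = -3300*(-161) = 531300)
(H/(-14372) + 4563/(-16482)) + s = ((2213/2)/(-14372) + 4563/(-16482)) + 531300 = ((2213/2)*(-1/14372) + 4563*(-1/16482)) + 531300 = (-2213/28744 - 1521/5494) + 531300 = -27938923/78959768 + 531300 = 41951296799477/78959768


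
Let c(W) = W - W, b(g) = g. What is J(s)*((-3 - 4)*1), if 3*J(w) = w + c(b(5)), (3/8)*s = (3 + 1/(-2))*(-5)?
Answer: 700/9 ≈ 77.778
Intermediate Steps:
c(W) = 0
s = -100/3 (s = 8*((3 + 1/(-2))*(-5))/3 = 8*((3 - ½)*(-5))/3 = 8*((5/2)*(-5))/3 = (8/3)*(-25/2) = -100/3 ≈ -33.333)
J(w) = w/3 (J(w) = (w + 0)/3 = w/3)
J(s)*((-3 - 4)*1) = ((⅓)*(-100/3))*((-3 - 4)*1) = -(-700)/9 = -100/9*(-7) = 700/9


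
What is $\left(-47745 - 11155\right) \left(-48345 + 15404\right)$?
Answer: $1940224900$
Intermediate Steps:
$\left(-47745 - 11155\right) \left(-48345 + 15404\right) = \left(-58900\right) \left(-32941\right) = 1940224900$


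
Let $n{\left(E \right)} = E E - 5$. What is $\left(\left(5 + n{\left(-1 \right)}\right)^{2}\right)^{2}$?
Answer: $1$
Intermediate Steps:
$n{\left(E \right)} = -5 + E^{2}$ ($n{\left(E \right)} = E^{2} - 5 = -5 + E^{2}$)
$\left(\left(5 + n{\left(-1 \right)}\right)^{2}\right)^{2} = \left(\left(5 - \left(5 - \left(-1\right)^{2}\right)\right)^{2}\right)^{2} = \left(\left(5 + \left(-5 + 1\right)\right)^{2}\right)^{2} = \left(\left(5 - 4\right)^{2}\right)^{2} = \left(1^{2}\right)^{2} = 1^{2} = 1$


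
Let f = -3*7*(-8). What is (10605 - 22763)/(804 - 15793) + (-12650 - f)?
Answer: -192116844/14989 ≈ -12817.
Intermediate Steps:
f = 168 (f = -21*(-8) = 168)
(10605 - 22763)/(804 - 15793) + (-12650 - f) = (10605 - 22763)/(804 - 15793) + (-12650 - 1*168) = -12158/(-14989) + (-12650 - 168) = -12158*(-1/14989) - 12818 = 12158/14989 - 12818 = -192116844/14989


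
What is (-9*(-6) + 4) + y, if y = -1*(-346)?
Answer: 404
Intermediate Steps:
y = 346
(-9*(-6) + 4) + y = (-9*(-6) + 4) + 346 = (54 + 4) + 346 = 58 + 346 = 404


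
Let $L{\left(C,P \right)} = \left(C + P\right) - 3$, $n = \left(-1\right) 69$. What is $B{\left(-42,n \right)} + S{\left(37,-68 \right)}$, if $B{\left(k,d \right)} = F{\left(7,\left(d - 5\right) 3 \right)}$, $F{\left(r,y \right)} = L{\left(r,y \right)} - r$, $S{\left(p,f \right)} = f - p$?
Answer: $-330$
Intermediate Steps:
$n = -69$
$L{\left(C,P \right)} = -3 + C + P$
$F{\left(r,y \right)} = -3 + y$ ($F{\left(r,y \right)} = \left(-3 + r + y\right) - r = -3 + y$)
$B{\left(k,d \right)} = -18 + 3 d$ ($B{\left(k,d \right)} = -3 + \left(d - 5\right) 3 = -3 + \left(-5 + d\right) 3 = -3 + \left(-15 + 3 d\right) = -18 + 3 d$)
$B{\left(-42,n \right)} + S{\left(37,-68 \right)} = \left(-18 + 3 \left(-69\right)\right) - 105 = \left(-18 - 207\right) - 105 = -225 - 105 = -330$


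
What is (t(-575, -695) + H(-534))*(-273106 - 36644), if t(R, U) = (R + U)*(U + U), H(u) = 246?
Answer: -546877873500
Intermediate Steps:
t(R, U) = 2*U*(R + U) (t(R, U) = (R + U)*(2*U) = 2*U*(R + U))
(t(-575, -695) + H(-534))*(-273106 - 36644) = (2*(-695)*(-575 - 695) + 246)*(-273106 - 36644) = (2*(-695)*(-1270) + 246)*(-309750) = (1765300 + 246)*(-309750) = 1765546*(-309750) = -546877873500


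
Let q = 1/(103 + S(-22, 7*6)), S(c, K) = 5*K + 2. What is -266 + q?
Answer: -83789/315 ≈ -266.00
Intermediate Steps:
S(c, K) = 2 + 5*K
q = 1/315 (q = 1/(103 + (2 + 5*(7*6))) = 1/(103 + (2 + 5*42)) = 1/(103 + (2 + 210)) = 1/(103 + 212) = 1/315 ≈ 0.0031746)
-266 + q = -266 + 1/315 = -83789/315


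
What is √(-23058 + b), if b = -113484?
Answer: I*√136542 ≈ 369.52*I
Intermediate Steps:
√(-23058 + b) = √(-23058 - 113484) = √(-136542) = I*√136542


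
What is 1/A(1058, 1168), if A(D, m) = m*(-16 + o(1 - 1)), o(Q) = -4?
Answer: -1/23360 ≈ -4.2808e-5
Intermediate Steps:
A(D, m) = -20*m (A(D, m) = m*(-16 - 4) = m*(-20) = -20*m)
1/A(1058, 1168) = 1/(-20*1168) = 1/(-23360) = -1/23360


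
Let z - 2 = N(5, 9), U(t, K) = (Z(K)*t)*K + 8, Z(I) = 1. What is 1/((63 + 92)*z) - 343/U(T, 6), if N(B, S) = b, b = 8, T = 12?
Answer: -53157/12400 ≈ -4.2869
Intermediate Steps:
U(t, K) = 8 + K*t (U(t, K) = (1*t)*K + 8 = t*K + 8 = K*t + 8 = 8 + K*t)
N(B, S) = 8
z = 10 (z = 2 + 8 = 10)
1/((63 + 92)*z) - 343/U(T, 6) = 1/((63 + 92)*10) - 343/(8 + 6*12) = (⅒)/155 - 343/(8 + 72) = (1/155)*(⅒) - 343/80 = 1/1550 - 343*1/80 = 1/1550 - 343/80 = -53157/12400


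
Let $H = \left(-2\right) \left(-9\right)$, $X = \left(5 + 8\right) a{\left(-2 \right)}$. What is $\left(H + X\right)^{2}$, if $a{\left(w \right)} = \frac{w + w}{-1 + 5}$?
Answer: $25$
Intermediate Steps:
$a{\left(w \right)} = \frac{w}{2}$ ($a{\left(w \right)} = \frac{2 w}{4} = 2 w \frac{1}{4} = \frac{w}{2}$)
$X = -13$ ($X = \left(5 + 8\right) \frac{1}{2} \left(-2\right) = 13 \left(-1\right) = -13$)
$H = 18$
$\left(H + X\right)^{2} = \left(18 - 13\right)^{2} = 5^{2} = 25$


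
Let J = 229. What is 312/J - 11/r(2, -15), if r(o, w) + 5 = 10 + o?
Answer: -335/1603 ≈ -0.20898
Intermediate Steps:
r(o, w) = 5 + o (r(o, w) = -5 + (10 + o) = 5 + o)
312/J - 11/r(2, -15) = 312/229 - 11/(5 + 2) = 312*(1/229) - 11/7 = 312/229 - 11*⅐ = 312/229 - 11/7 = -335/1603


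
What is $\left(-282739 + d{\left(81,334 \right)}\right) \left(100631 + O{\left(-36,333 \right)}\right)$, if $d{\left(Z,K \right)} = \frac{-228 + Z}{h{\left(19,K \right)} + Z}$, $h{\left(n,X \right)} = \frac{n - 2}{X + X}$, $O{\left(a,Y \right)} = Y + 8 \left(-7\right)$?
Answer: $- \frac{1544230095786468}{54125} \approx -2.8531 \cdot 10^{10}$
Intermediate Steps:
$O{\left(a,Y \right)} = -56 + Y$ ($O{\left(a,Y \right)} = Y - 56 = -56 + Y$)
$h{\left(n,X \right)} = \frac{-2 + n}{2 X}$
$d{\left(Z,K \right)} = \frac{-228 + Z}{Z + \frac{17}{2 K}}$ ($d{\left(Z,K \right)} = \frac{-228 + Z}{\frac{-2 + 19}{2 K} + Z} = \frac{-228 + Z}{\frac{1}{2} \frac{1}{K} 17 + Z} = \frac{-228 + Z}{\frac{17}{2 K} + Z} = \frac{-228 + Z}{Z + \frac{17}{2 K}}$)
$\left(-282739 + d{\left(81,334 \right)}\right) \left(100631 + O{\left(-36,333 \right)}\right) = \left(-282739 + 2 \cdot 334 \frac{1}{17 + 2 \cdot 334 \cdot 81} \left(-228 + 81\right)\right) \left(100631 + \left(-56 + 333\right)\right) = \left(-282739 + 2 \cdot 334 \frac{1}{17 + 54108} \left(-147\right)\right) \left(100631 + 277\right) = \left(-282739 + 2 \cdot 334 \cdot \frac{1}{54125} \left(-147\right)\right) 100908 = \left(-282739 - \frac{98196}{54125}\right) 100908 = \left(- \frac{15303346571}{54125}\right) 100908 = - \frac{1544230095786468}{54125}$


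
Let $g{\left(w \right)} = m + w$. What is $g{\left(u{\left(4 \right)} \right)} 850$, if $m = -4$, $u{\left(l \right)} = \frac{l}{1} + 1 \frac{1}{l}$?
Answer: $\frac{425}{2} \approx 212.5$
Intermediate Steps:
$u{\left(l \right)} = l + \frac{1}{l}$ ($u{\left(l \right)} = l 1 + \frac{1}{l} = l + \frac{1}{l}$)
$g{\left(w \right)} = -4 + w$
$g{\left(u{\left(4 \right)} \right)} 850 = \left(-4 + \left(4 + \frac{1}{4}\right)\right) 850 = \left(-4 + \frac{17}{4}\right) 850 = \frac{1}{4} \cdot 850 = \frac{425}{2}$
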